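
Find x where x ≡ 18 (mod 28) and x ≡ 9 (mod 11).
130

Using Chinese Remainder Theorem:
M = 28 × 11 = 308
M1 = 11, M2 = 28
y1 = 11^(-1) mod 28 = 23
y2 = 28^(-1) mod 11 = 2
x = (18×11×23 + 9×28×2) mod 308 = 130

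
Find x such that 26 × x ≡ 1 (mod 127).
44

gcd(26, 127) = 1, so the inverse exists.
Extended Euclidean algorithm on (127, 26):
127 = 4 × 26 + 23  ⟹  23 = (1)·127 + (-4)·26
26 = 1 × 23 + 3  ⟹  3 = (-1)·127 + (5)·26
23 = 7 × 3 + 2  ⟹  2 = (8)·127 + (-39)·26
3 = 1 × 2 + 1  ⟹  1 = (-9)·127 + (44)·26
So (44)·26 ≡ 1 (mod 127), i.e. 26^(-1) ≡ 44 (mod 127).
Check: 26 × 44 = 1144 ≡ 1 (mod 127)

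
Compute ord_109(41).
12

109 is prime, so ord(41) divides φ(109) = 108.
Divisors of 108: 1, 2, 3, 4, 6, 9, 12, 18, 27, 36, 54, 108.
Repeated squaring: 41^1 ≡ 41, 41^2 ≡ 46, 41^4 ≡ 45, 41^8 ≡ 63, 41^16 ≡ 45, 41^32 ≡ 63, 41^64 ≡ 45 (mod 109).
Test 41^d mod 109 for each divisor d in increasing order:
41^1 ≡ 41
41^2 ≡ 46
41^3 = 41^2·41^1 ≡ 33
41^4 ≡ 45
41^6 = 41^4·41^2 ≡ 108
41^9 = 41^8·41^1 ≡ 76
41^12 = 41^8·41^4 ≡ 1  ← first divisor giving 1
The order is 12.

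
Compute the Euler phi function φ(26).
12

26 = 2 × 13
φ(n) = n × ∏(1 - 1/p) for each prime p dividing n
φ(26) = 26 × (1 - 1/2) × (1 - 1/13) = 12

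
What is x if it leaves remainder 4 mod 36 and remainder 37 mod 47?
1588

Using Chinese Remainder Theorem:
M = 36 × 47 = 1692
M1 = 47, M2 = 36
y1 = 47^(-1) mod 36 = 23
y2 = 36^(-1) mod 47 = 17
x = (4×47×23 + 37×36×17) mod 1692 = 1588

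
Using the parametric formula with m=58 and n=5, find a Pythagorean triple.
(3339, 580, 3389)

Euclid's formula: a = m² - n², b = 2mn, c = m² + n²
m = 58, n = 5
a = 58² - 5² = 3364 - 25 = 3339
b = 2 × 58 × 5 = 580
c = 58² + 5² = 3364 + 25 = 3389
Verification: 3339² + 580² = 11148921 + 336400 = 11485321 = 3389² ✓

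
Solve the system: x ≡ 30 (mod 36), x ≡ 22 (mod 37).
318

Using Chinese Remainder Theorem:
M = 36 × 37 = 1332
M1 = 37, M2 = 36
y1 = 37^(-1) mod 36 = 1
y2 = 36^(-1) mod 37 = 36
x = (30×37×1 + 22×36×36) mod 1332 = 318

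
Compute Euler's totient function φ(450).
120

450 = 2 × 3^2 × 5^2
φ(n) = n × ∏(1 - 1/p) for each prime p dividing n
φ(450) = 450 × (1 - 1/2) × (1 - 1/3) × (1 - 1/5) = 120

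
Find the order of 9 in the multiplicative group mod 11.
5

11 is prime, so ord(9) divides φ(11) = 10.
Divisors of 10: 1, 2, 5, 10.
Repeated squaring: 9^1 ≡ 9, 9^2 ≡ 4, 9^4 ≡ 5, 9^8 ≡ 3 (mod 11).
Test 9^d mod 11 for each divisor d in increasing order:
9^1 ≡ 9
9^2 ≡ 4
9^5 = 9^4·9^1 ≡ 1  ← first divisor giving 1
The order is 5.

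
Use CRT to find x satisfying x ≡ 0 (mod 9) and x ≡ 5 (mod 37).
153

Using Chinese Remainder Theorem:
M = 9 × 37 = 333
M1 = 37, M2 = 9
y1 = 37^(-1) mod 9 = 1
y2 = 9^(-1) mod 37 = 33
x = (0×37×1 + 5×9×33) mod 333 = 153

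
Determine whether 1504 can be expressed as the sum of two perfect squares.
Not possible

Factorization: 1504 = 2^5 × 47
By Fermat: n is sum of two squares iff every prime p ≡ 3 (mod 4) appears to even power.
Prime(s) ≡ 3 (mod 4) with odd exponent: [(47, 1)]
Therefore 1504 cannot be expressed as a² + b².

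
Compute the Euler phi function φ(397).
396

397 = 397
φ(n) = n × ∏(1 - 1/p) for each prime p dividing n
φ(397) = 397 × (1 - 1/397) = 396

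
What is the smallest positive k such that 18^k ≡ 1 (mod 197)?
196

197 is prime, so ord(18) divides φ(197) = 196.
Divisors of 196: 1, 2, 4, 7, 14, 28, 49, 98, 196.
Repeated squaring: 18^1 ≡ 18, 18^2 ≡ 127, 18^4 ≡ 172, 18^8 ≡ 34, 18^16 ≡ 171, 18^32 ≡ 85, 18^64 ≡ 133, 18^128 ≡ 156 (mod 197).
Test 18^d mod 197 for each divisor d in increasing order:
18^1 ≡ 18
18^2 ≡ 127
18^4 ≡ 172
18^7 = 18^4·18^2·18^1 ≡ 177
18^14 = 18^8·18^4·18^2 ≡ 6
18^28 = 18^16·18^8·18^4 ≡ 36
18^49 = 18^32·18^16·18^1 ≡ 14
18^98 = 18^64·18^32·18^2 ≡ 196
18^196 = 18^128·18^64·18^4 ≡ 1  ← first divisor giving 1
The order is 196.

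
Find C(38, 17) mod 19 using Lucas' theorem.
0

Using Lucas' theorem:
Write n=38 and k=17 in base 19:
n in base 19: [2, 0]
k in base 19: [0, 17]
C(38,17) mod 19 = ∏ C(n_i, k_i) mod 19
Digit binomials (mod 19): C(2,0) = 1; C(0,17) = 0 (k_i > n_i)
Product: 1 × 0 = 0 ≡ 0 (mod 19)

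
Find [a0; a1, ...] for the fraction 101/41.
[2; 2, 6, 3]

Euclidean algorithm steps:
101 = 2 × 41 + 19
41 = 2 × 19 + 3
19 = 6 × 3 + 1
3 = 3 × 1 + 0
Continued fraction: [2; 2, 6, 3]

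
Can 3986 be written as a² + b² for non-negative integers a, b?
31² + 55² (a=31, b=55)

Factorization: 3986 = 2 × 1993
By Fermat: n is sum of two squares iff every prime p ≡ 3 (mod 4) appears to even power.
All primes ≡ 3 (mod 4) appear to even power.
Search a = 0, 1, 2, … for 3986 - a² a perfect square: first hit at a = 31: 3986 - 961 = 3025 = 55².
3986 = 31² + 55² = 961 + 3025 ✓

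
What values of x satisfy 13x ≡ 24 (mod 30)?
x ≡ 18 (mod 30)

gcd(13, 30) = 1, which divides 24, so solutions exist.
Find 13^(-1) mod 30 by the extended Euclidean algorithm:
30 = 2 × 13 + 4  ⟹  4 = (1)·30 + (-2)·13
13 = 3 × 4 + 1  ⟹  1 = (-3)·30 + (7)·13
So (7)·13 ≡ 1 (mod 30), i.e. 13^(-1) ≡ 7 (mod 30).
x ≡ 7 × 24 = 168 ≡ 18 (mod 30).
Check: 13 × 18 = 234 ≡ 24 (mod 30).
Unique solution: x ≡ 18 (mod 30)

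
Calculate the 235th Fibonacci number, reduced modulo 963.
329

Matrix identity: Q^n = [[F_(n+1), F_n], [F_n, F_(n-1)]] with Q = [[1,1],[1,0]].
n = 235 = 11101011₂. Square-and-multiply, entries mod 963:
Q^1 = [[1,1],[1,0]]
Q^3 = (Q^1)²·Q = [[3,2],[2,1]]
Q^7 = (Q^3)²·Q = [[21,13],[13,8]]
Q^14 = (Q^7)² = [[610,377],[377,233]]
Q^29 = (Q^14)²·Q = [[8,950],[950,21]]
Q^58 = (Q^29)² = [[233,586],[586,610]]
Q^117 = (Q^58)²·Q = [[908,929],[929,942]]
Q^235 = (Q^117)²·Q = [[24,329],[329,658]]
F_235 mod 963 = Q^235[0][1] = 329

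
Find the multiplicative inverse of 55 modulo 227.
194

gcd(55, 227) = 1, so the inverse exists.
Extended Euclidean algorithm on (227, 55):
227 = 4 × 55 + 7  ⟹  7 = (1)·227 + (-4)·55
55 = 7 × 7 + 6  ⟹  6 = (-7)·227 + (29)·55
7 = 1 × 6 + 1  ⟹  1 = (8)·227 + (-33)·55
So (-33)·55 ≡ 1 (mod 227), i.e. 55^(-1) ≡ -33 ≡ 194 (mod 227).
Check: 55 × 194 = 10670 ≡ 1 (mod 227)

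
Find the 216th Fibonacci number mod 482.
386

Matrix identity: Q^n = [[F_(n+1), F_n], [F_n, F_(n-1)]] with Q = [[1,1],[1,0]].
n = 216 = 11011000₂. Square-and-multiply, entries mod 482:
Q^1 = [[1,1],[1,0]]
Q^3 = (Q^1)²·Q = [[3,2],[2,1]]
Q^6 = (Q^3)² = [[13,8],[8,5]]
Q^13 = (Q^6)²·Q = [[377,233],[233,144]]
Q^27 = (Q^13)²·Q = [[173,244],[244,411]]
Q^54 = (Q^27)² = [[295,306],[306,471]]
Q^108 = (Q^54)² = [[393,144],[144,249]]
Q^216 = (Q^108)² = [[219,386],[386,315]]
F_216 mod 482 = Q^216[0][1] = 386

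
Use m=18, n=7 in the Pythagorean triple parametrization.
(275, 252, 373)

Euclid's formula: a = m² - n², b = 2mn, c = m² + n²
m = 18, n = 7
a = 18² - 7² = 324 - 49 = 275
b = 2 × 18 × 7 = 252
c = 18² + 7² = 324 + 49 = 373
Verification: 275² + 252² = 75625 + 63504 = 139129 = 373² ✓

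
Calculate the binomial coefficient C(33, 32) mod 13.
7

Using Lucas' theorem:
Write n=33 and k=32 in base 13:
n in base 13: [2, 7]
k in base 13: [2, 6]
C(33,32) mod 13 = ∏ C(n_i, k_i) mod 13
Digit binomials (mod 13): C(2,2) = 1; C(7,6) = 7
Product: 1 × 7 = 7 ≡ 7 (mod 13)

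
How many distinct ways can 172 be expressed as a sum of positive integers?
330495499613

p(n) counts ways to write n as a sum of positive integers (order ignored).
Euler's pentagonal recurrence: p(k) = p(k-1) + p(k-2) - p(k-5) - p(k-7) + p(k-12) + p(k-15) - ... (offsets j(3j∓1)/2, signs ++--, p(0)=1, p(<0)=0).
DP table for k = 0..171: p(0)=1, p(1)=1, p(2)=2, p(3)=3, p(4)=5, p(5)=7, p(6)=11, p(7)=15, p(8)=22, p(9)=30, p(10)=42, p(11)=56, p(12)=77, p(13)=101, p(14)=135, p(15)=176, p(16)=231, p(17)=297, p(18)=385, p(19)=490, p(20)=627, p(21)=792, p(22)=1002, p(23)=1255, p(24)=1575, p(25)=1958, p(26)=2436, p(27)=3010, p(28)=3718, p(29)=4565, p(30)=5604, p(31)=6842, p(32)=8349, p(33)=10143, p(34)=12310, p(35)=14883, p(36)=17977, p(37)=21637, p(38)=26015, p(39)=31185, p(40)=37338, p(41)=44583, p(42)=53174, p(43)=63261, p(44)=75175, p(45)=89134, p(46)=105558, p(47)=124754, p(48)=147273, p(49)=173525, p(50)=204226, p(51)=239943, p(52)=281589, p(53)=329931, p(54)=386155, p(55)=451276, p(56)=526823, p(57)=614154, p(58)=715220, p(59)=831820, p(60)=966467, p(61)=1121505, p(62)=1300156, p(63)=1505499, p(64)=1741630, p(65)=2012558, p(66)=2323520, p(67)=2679689, p(68)=3087735, p(69)=3554345, p(70)=4087968, p(71)=4697205, p(72)=5392783, p(73)=6185689, p(74)=7089500, p(75)=8118264, p(76)=9289091, p(77)=10619863, p(78)=12132164, p(79)=13848650, p(80)=15796476, p(81)=18004327, p(82)=20506255, p(83)=23338469, p(84)=26543660, p(85)=30167357, p(86)=34262962, p(87)=38887673, p(88)=44108109, p(89)=49995925, p(90)=56634173, p(91)=64112359, p(92)=72533807, p(93)=82010177, p(94)=92669720, p(95)=104651419, p(96)=118114304, p(97)=133230930, p(98)=150198136, p(99)=169229875, p(100)=190569292, p(101)=214481126, p(102)=241265379, p(103)=271248950, p(104)=304801365, p(105)=342325709, p(106)=384276336, p(107)=431149389, p(108)=483502844, p(109)=541946240, p(110)=607163746, p(111)=679903203, p(112)=761002156, p(113)=851376628, p(114)=952050665, p(115)=1064144451, p(116)=1188908248, p(117)=1327710076, p(118)=1482074143, p(119)=1653668665, p(120)=1844349560, p(121)=2056148051, p(122)=2291320912, p(123)=2552338241, p(124)=2841940500, p(125)=3163127352, p(126)=3519222692, p(127)=3913864295, p(128)=4351078600, p(129)=4835271870, p(130)=5371315400, p(131)=5964539504, p(132)=6620830889, p(133)=7346629512, p(134)=8149040695, p(135)=9035836076, p(136)=10015581680, p(137)=11097645016, p(138)=12292341831, p(139)=13610949895, p(140)=15065878135, p(141)=16670689208, p(142)=18440293320, p(143)=20390982757, p(144)=22540654445, p(145)=24908858009, p(146)=27517052599, p(147)=30388671978, p(148)=33549419497, p(149)=37027355200, p(150)=40853235313, p(151)=45060624582, p(152)=49686288421, p(153)=54770336324, p(154)=60356673280, p(155)=66493182097, p(156)=73232243759, p(157)=80630964769, p(158)=88751778802, p(159)=97662728555, p(160)=107438159466, p(161)=118159068427, p(162)=129913904637, p(163)=142798995930, p(164)=156919475295, p(165)=172389800255, p(166)=189334822579, p(167)=207890420102, p(168)=228204732751, p(169)=250438925115, p(170)=274768617130, p(171)=301384802048.
Final step: p(172) = p(171) + p(170) - p(167) - p(165) + p(160) + p(157) - p(150) - p(146) + p(137) + p(132) - p(121) - p(115) + p(102) + p(95) - p(80) - p(72) + p(55) + p(46) - p(27) - p(17)
= 301384802048 + 274768617130 - 207890420102 - 172389800255 + 107438159466 + 80630964769 - 40853235313 - 27517052599 + 11097645016 + 6620830889 - 2056148051 - 1064144451 + 241265379 + 104651419 - 15796476 - 5392783 + 451276 + 105558 - 3010 - 297
= 330495499613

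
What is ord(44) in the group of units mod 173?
172

173 is prime, so ord(44) divides φ(173) = 172.
Divisors of 172: 1, 2, 4, 43, 86, 172.
Repeated squaring: 44^1 ≡ 44, 44^2 ≡ 33, 44^4 ≡ 51, 44^8 ≡ 6, 44^16 ≡ 36, 44^32 ≡ 85, 44^64 ≡ 132, 44^128 ≡ 124 (mod 173).
Test 44^d mod 173 for each divisor d in increasing order:
44^1 ≡ 44
44^2 ≡ 33
44^4 ≡ 51
44^43 = 44^32·44^8·44^2·44^1 ≡ 80
44^86 = 44^64·44^16·44^4·44^2 ≡ 172
44^172 = 44^128·44^32·44^8·44^4 ≡ 1  ← first divisor giving 1
The order is 172.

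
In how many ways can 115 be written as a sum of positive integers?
1064144451

p(n) counts ways to write n as a sum of positive integers (order ignored).
Euler's pentagonal recurrence: p(k) = p(k-1) + p(k-2) - p(k-5) - p(k-7) + p(k-12) + p(k-15) - ... (offsets j(3j∓1)/2, signs ++--, p(0)=1, p(<0)=0).
DP table for k = 0..114: p(0)=1, p(1)=1, p(2)=2, p(3)=3, p(4)=5, p(5)=7, p(6)=11, p(7)=15, p(8)=22, p(9)=30, p(10)=42, p(11)=56, p(12)=77, p(13)=101, p(14)=135, p(15)=176, p(16)=231, p(17)=297, p(18)=385, p(19)=490, p(20)=627, p(21)=792, p(22)=1002, p(23)=1255, p(24)=1575, p(25)=1958, p(26)=2436, p(27)=3010, p(28)=3718, p(29)=4565, p(30)=5604, p(31)=6842, p(32)=8349, p(33)=10143, p(34)=12310, p(35)=14883, p(36)=17977, p(37)=21637, p(38)=26015, p(39)=31185, p(40)=37338, p(41)=44583, p(42)=53174, p(43)=63261, p(44)=75175, p(45)=89134, p(46)=105558, p(47)=124754, p(48)=147273, p(49)=173525, p(50)=204226, p(51)=239943, p(52)=281589, p(53)=329931, p(54)=386155, p(55)=451276, p(56)=526823, p(57)=614154, p(58)=715220, p(59)=831820, p(60)=966467, p(61)=1121505, p(62)=1300156, p(63)=1505499, p(64)=1741630, p(65)=2012558, p(66)=2323520, p(67)=2679689, p(68)=3087735, p(69)=3554345, p(70)=4087968, p(71)=4697205, p(72)=5392783, p(73)=6185689, p(74)=7089500, p(75)=8118264, p(76)=9289091, p(77)=10619863, p(78)=12132164, p(79)=13848650, p(80)=15796476, p(81)=18004327, p(82)=20506255, p(83)=23338469, p(84)=26543660, p(85)=30167357, p(86)=34262962, p(87)=38887673, p(88)=44108109, p(89)=49995925, p(90)=56634173, p(91)=64112359, p(92)=72533807, p(93)=82010177, p(94)=92669720, p(95)=104651419, p(96)=118114304, p(97)=133230930, p(98)=150198136, p(99)=169229875, p(100)=190569292, p(101)=214481126, p(102)=241265379, p(103)=271248950, p(104)=304801365, p(105)=342325709, p(106)=384276336, p(107)=431149389, p(108)=483502844, p(109)=541946240, p(110)=607163746, p(111)=679903203, p(112)=761002156, p(113)=851376628, p(114)=952050665.
Final step: p(115) = p(114) + p(113) - p(110) - p(108) + p(103) + p(100) - p(93) - p(89) + p(80) + p(75) - p(64) - p(58) + p(45) + p(38) - p(23) - p(15)
= 952050665 + 851376628 - 607163746 - 483502844 + 271248950 + 190569292 - 82010177 - 49995925 + 15796476 + 8118264 - 1741630 - 715220 + 89134 + 26015 - 1255 - 176
= 1064144451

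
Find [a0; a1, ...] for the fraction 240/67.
[3; 1, 1, 2, 1, 1, 5]

Euclidean algorithm steps:
240 = 3 × 67 + 39
67 = 1 × 39 + 28
39 = 1 × 28 + 11
28 = 2 × 11 + 6
11 = 1 × 6 + 5
6 = 1 × 5 + 1
5 = 5 × 1 + 0
Continued fraction: [3; 1, 1, 2, 1, 1, 5]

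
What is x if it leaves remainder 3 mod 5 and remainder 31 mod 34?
133

Using Chinese Remainder Theorem:
M = 5 × 34 = 170
M1 = 34, M2 = 5
y1 = 34^(-1) mod 5 = 4
y2 = 5^(-1) mod 34 = 7
x = (3×34×4 + 31×5×7) mod 170 = 133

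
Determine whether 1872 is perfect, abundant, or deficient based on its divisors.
abundant

Proper divisors of 1872: sum = 1 + 2 + 3 + 4 + 6 + 8 + 9 + 12 + ... + 312 + 468 + 624 + 936 (29 divisors) = 3770
Since 3770 > 1872, 1872 is abundant.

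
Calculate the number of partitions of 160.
107438159466

p(n) counts ways to write n as a sum of positive integers (order ignored).
Euler's pentagonal recurrence: p(k) = p(k-1) + p(k-2) - p(k-5) - p(k-7) + p(k-12) + p(k-15) - ... (offsets j(3j∓1)/2, signs ++--, p(0)=1, p(<0)=0).
DP table for k = 0..159: p(0)=1, p(1)=1, p(2)=2, p(3)=3, p(4)=5, p(5)=7, p(6)=11, p(7)=15, p(8)=22, p(9)=30, p(10)=42, p(11)=56, p(12)=77, p(13)=101, p(14)=135, p(15)=176, p(16)=231, p(17)=297, p(18)=385, p(19)=490, p(20)=627, p(21)=792, p(22)=1002, p(23)=1255, p(24)=1575, p(25)=1958, p(26)=2436, p(27)=3010, p(28)=3718, p(29)=4565, p(30)=5604, p(31)=6842, p(32)=8349, p(33)=10143, p(34)=12310, p(35)=14883, p(36)=17977, p(37)=21637, p(38)=26015, p(39)=31185, p(40)=37338, p(41)=44583, p(42)=53174, p(43)=63261, p(44)=75175, p(45)=89134, p(46)=105558, p(47)=124754, p(48)=147273, p(49)=173525, p(50)=204226, p(51)=239943, p(52)=281589, p(53)=329931, p(54)=386155, p(55)=451276, p(56)=526823, p(57)=614154, p(58)=715220, p(59)=831820, p(60)=966467, p(61)=1121505, p(62)=1300156, p(63)=1505499, p(64)=1741630, p(65)=2012558, p(66)=2323520, p(67)=2679689, p(68)=3087735, p(69)=3554345, p(70)=4087968, p(71)=4697205, p(72)=5392783, p(73)=6185689, p(74)=7089500, p(75)=8118264, p(76)=9289091, p(77)=10619863, p(78)=12132164, p(79)=13848650, p(80)=15796476, p(81)=18004327, p(82)=20506255, p(83)=23338469, p(84)=26543660, p(85)=30167357, p(86)=34262962, p(87)=38887673, p(88)=44108109, p(89)=49995925, p(90)=56634173, p(91)=64112359, p(92)=72533807, p(93)=82010177, p(94)=92669720, p(95)=104651419, p(96)=118114304, p(97)=133230930, p(98)=150198136, p(99)=169229875, p(100)=190569292, p(101)=214481126, p(102)=241265379, p(103)=271248950, p(104)=304801365, p(105)=342325709, p(106)=384276336, p(107)=431149389, p(108)=483502844, p(109)=541946240, p(110)=607163746, p(111)=679903203, p(112)=761002156, p(113)=851376628, p(114)=952050665, p(115)=1064144451, p(116)=1188908248, p(117)=1327710076, p(118)=1482074143, p(119)=1653668665, p(120)=1844349560, p(121)=2056148051, p(122)=2291320912, p(123)=2552338241, p(124)=2841940500, p(125)=3163127352, p(126)=3519222692, p(127)=3913864295, p(128)=4351078600, p(129)=4835271870, p(130)=5371315400, p(131)=5964539504, p(132)=6620830889, p(133)=7346629512, p(134)=8149040695, p(135)=9035836076, p(136)=10015581680, p(137)=11097645016, p(138)=12292341831, p(139)=13610949895, p(140)=15065878135, p(141)=16670689208, p(142)=18440293320, p(143)=20390982757, p(144)=22540654445, p(145)=24908858009, p(146)=27517052599, p(147)=30388671978, p(148)=33549419497, p(149)=37027355200, p(150)=40853235313, p(151)=45060624582, p(152)=49686288421, p(153)=54770336324, p(154)=60356673280, p(155)=66493182097, p(156)=73232243759, p(157)=80630964769, p(158)=88751778802, p(159)=97662728555.
Final step: p(160) = p(159) + p(158) - p(155) - p(153) + p(148) + p(145) - p(138) - p(134) + p(125) + p(120) - p(109) - p(103) + p(90) + p(83) - p(68) - p(60) + p(43) + p(34) - p(15) - p(5)
= 97662728555 + 88751778802 - 66493182097 - 54770336324 + 33549419497 + 24908858009 - 12292341831 - 8149040695 + 3163127352 + 1844349560 - 541946240 - 271248950 + 56634173 + 23338469 - 3087735 - 966467 + 63261 + 12310 - 176 - 7
= 107438159466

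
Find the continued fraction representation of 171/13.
[13; 6, 2]

Euclidean algorithm steps:
171 = 13 × 13 + 2
13 = 6 × 2 + 1
2 = 2 × 1 + 0
Continued fraction: [13; 6, 2]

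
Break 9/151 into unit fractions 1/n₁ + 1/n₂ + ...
1/17 + 1/1284 + 1/3296028

Greedy algorithm:
9/151: ceiling(151/9) = 17, use 1/17
2/2567: ceiling(2567/2) = 1284, use 1/1284
1/3296028: ceiling(3296028/1) = 3296028, use 1/3296028
Result: 9/151 = 1/17 + 1/1284 + 1/3296028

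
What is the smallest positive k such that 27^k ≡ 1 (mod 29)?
28

29 is prime, so ord(27) divides φ(29) = 28.
Divisors of 28: 1, 2, 4, 7, 14, 28.
Repeated squaring: 27^1 ≡ 27, 27^2 ≡ 4, 27^4 ≡ 16, 27^8 ≡ 24, 27^16 ≡ 25 (mod 29).
Test 27^d mod 29 for each divisor d in increasing order:
27^1 ≡ 27
27^2 ≡ 4
27^4 ≡ 16
27^7 = 27^4·27^2·27^1 ≡ 17
27^14 = 27^8·27^4·27^2 ≡ 28
27^28 = 27^16·27^8·27^4 ≡ 1  ← first divisor giving 1
The order is 28.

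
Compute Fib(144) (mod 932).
788

Matrix identity: Q^n = [[F_(n+1), F_n], [F_n, F_(n-1)]] with Q = [[1,1],[1,0]].
n = 144 = 10010000₂. Square-and-multiply, entries mod 932:
Q^1 = [[1,1],[1,0]]
Q^2 = (Q^1)² = [[2,1],[1,1]]
Q^4 = (Q^2)² = [[5,3],[3,2]]
Q^9 = (Q^4)²·Q = [[55,34],[34,21]]
Q^18 = (Q^9)² = [[453,720],[720,665]]
Q^36 = (Q^18)² = [[377,644],[644,665]]
Q^72 = (Q^36)² = [[461,8],[8,453]]
Q^144 = (Q^72)² = [[89,788],[788,233]]
F_144 mod 932 = Q^144[0][1] = 788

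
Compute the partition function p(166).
189334822579

p(n) counts ways to write n as a sum of positive integers (order ignored).
Euler's pentagonal recurrence: p(k) = p(k-1) + p(k-2) - p(k-5) - p(k-7) + p(k-12) + p(k-15) - ... (offsets j(3j∓1)/2, signs ++--, p(0)=1, p(<0)=0).
DP table for k = 0..165: p(0)=1, p(1)=1, p(2)=2, p(3)=3, p(4)=5, p(5)=7, p(6)=11, p(7)=15, p(8)=22, p(9)=30, p(10)=42, p(11)=56, p(12)=77, p(13)=101, p(14)=135, p(15)=176, p(16)=231, p(17)=297, p(18)=385, p(19)=490, p(20)=627, p(21)=792, p(22)=1002, p(23)=1255, p(24)=1575, p(25)=1958, p(26)=2436, p(27)=3010, p(28)=3718, p(29)=4565, p(30)=5604, p(31)=6842, p(32)=8349, p(33)=10143, p(34)=12310, p(35)=14883, p(36)=17977, p(37)=21637, p(38)=26015, p(39)=31185, p(40)=37338, p(41)=44583, p(42)=53174, p(43)=63261, p(44)=75175, p(45)=89134, p(46)=105558, p(47)=124754, p(48)=147273, p(49)=173525, p(50)=204226, p(51)=239943, p(52)=281589, p(53)=329931, p(54)=386155, p(55)=451276, p(56)=526823, p(57)=614154, p(58)=715220, p(59)=831820, p(60)=966467, p(61)=1121505, p(62)=1300156, p(63)=1505499, p(64)=1741630, p(65)=2012558, p(66)=2323520, p(67)=2679689, p(68)=3087735, p(69)=3554345, p(70)=4087968, p(71)=4697205, p(72)=5392783, p(73)=6185689, p(74)=7089500, p(75)=8118264, p(76)=9289091, p(77)=10619863, p(78)=12132164, p(79)=13848650, p(80)=15796476, p(81)=18004327, p(82)=20506255, p(83)=23338469, p(84)=26543660, p(85)=30167357, p(86)=34262962, p(87)=38887673, p(88)=44108109, p(89)=49995925, p(90)=56634173, p(91)=64112359, p(92)=72533807, p(93)=82010177, p(94)=92669720, p(95)=104651419, p(96)=118114304, p(97)=133230930, p(98)=150198136, p(99)=169229875, p(100)=190569292, p(101)=214481126, p(102)=241265379, p(103)=271248950, p(104)=304801365, p(105)=342325709, p(106)=384276336, p(107)=431149389, p(108)=483502844, p(109)=541946240, p(110)=607163746, p(111)=679903203, p(112)=761002156, p(113)=851376628, p(114)=952050665, p(115)=1064144451, p(116)=1188908248, p(117)=1327710076, p(118)=1482074143, p(119)=1653668665, p(120)=1844349560, p(121)=2056148051, p(122)=2291320912, p(123)=2552338241, p(124)=2841940500, p(125)=3163127352, p(126)=3519222692, p(127)=3913864295, p(128)=4351078600, p(129)=4835271870, p(130)=5371315400, p(131)=5964539504, p(132)=6620830889, p(133)=7346629512, p(134)=8149040695, p(135)=9035836076, p(136)=10015581680, p(137)=11097645016, p(138)=12292341831, p(139)=13610949895, p(140)=15065878135, p(141)=16670689208, p(142)=18440293320, p(143)=20390982757, p(144)=22540654445, p(145)=24908858009, p(146)=27517052599, p(147)=30388671978, p(148)=33549419497, p(149)=37027355200, p(150)=40853235313, p(151)=45060624582, p(152)=49686288421, p(153)=54770336324, p(154)=60356673280, p(155)=66493182097, p(156)=73232243759, p(157)=80630964769, p(158)=88751778802, p(159)=97662728555, p(160)=107438159466, p(161)=118159068427, p(162)=129913904637, p(163)=142798995930, p(164)=156919475295, p(165)=172389800255.
Final step: p(166) = p(165) + p(164) - p(161) - p(159) + p(154) + p(151) - p(144) - p(140) + p(131) + p(126) - p(115) - p(109) + p(96) + p(89) - p(74) - p(66) + p(49) + p(40) - p(21) - p(11)
= 172389800255 + 156919475295 - 118159068427 - 97662728555 + 60356673280 + 45060624582 - 22540654445 - 15065878135 + 5964539504 + 3519222692 - 1064144451 - 541946240 + 118114304 + 49995925 - 7089500 - 2323520 + 173525 + 37338 - 792 - 56
= 189334822579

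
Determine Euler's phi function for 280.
96

280 = 2^3 × 5 × 7
φ(n) = n × ∏(1 - 1/p) for each prime p dividing n
φ(280) = 280 × (1 - 1/2) × (1 - 1/5) × (1 - 1/7) = 96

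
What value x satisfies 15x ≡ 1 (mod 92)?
43

gcd(15, 92) = 1, so the inverse exists.
Extended Euclidean algorithm on (92, 15):
92 = 6 × 15 + 2  ⟹  2 = (1)·92 + (-6)·15
15 = 7 × 2 + 1  ⟹  1 = (-7)·92 + (43)·15
So (43)·15 ≡ 1 (mod 92), i.e. 15^(-1) ≡ 43 (mod 92).
Check: 15 × 43 = 645 ≡ 1 (mod 92)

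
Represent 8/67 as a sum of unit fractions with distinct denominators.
1/9 + 1/121 + 1/36482 + 1/2661836166

Greedy algorithm:
8/67: ceiling(67/8) = 9, use 1/9
5/603: ceiling(603/5) = 121, use 1/121
2/72963: ceiling(72963/2) = 36482, use 1/36482
1/2661836166: ceiling(2661836166/1) = 2661836166, use 1/2661836166
Result: 8/67 = 1/9 + 1/121 + 1/36482 + 1/2661836166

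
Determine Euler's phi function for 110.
40

110 = 2 × 5 × 11
φ(n) = n × ∏(1 - 1/p) for each prime p dividing n
φ(110) = 110 × (1 - 1/2) × (1 - 1/5) × (1 - 1/11) = 40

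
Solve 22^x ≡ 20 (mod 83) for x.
11

Baby-step giant-step with step n = ⌈√83⌉ = 10.
Baby steps 22^j mod 83 (j:value) for j=0..9: 0:1, 1:22, 2:69, 3:24, 4:30, 5:79, 6:78, 7:56, 8:70, 9:46.
Giant-step multiplier: 22^(-10) ≡ 22^(82-10) = 22^72 ≡ 26 (mod 83).
Giant steps γ_i = 20·26^i mod 83: γ_0=20, γ_1=22 (in table at j=1).
x = i·n + j = 1·10 + 1 = 11.
Check: 22^11 ≡ 20 (mod 83).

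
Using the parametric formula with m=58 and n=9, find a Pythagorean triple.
(3283, 1044, 3445)

Euclid's formula: a = m² - n², b = 2mn, c = m² + n²
m = 58, n = 9
a = 58² - 9² = 3364 - 81 = 3283
b = 2 × 58 × 9 = 1044
c = 58² + 9² = 3364 + 81 = 3445
Verification: 3283² + 1044² = 10778089 + 1089936 = 11868025 = 3445² ✓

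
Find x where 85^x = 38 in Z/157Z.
113

Baby-step giant-step with step n = ⌈√157⌉ = 13.
Baby steps 85^j mod 157 (j:value) for j=0..12: 0:1, 1:85, 2:3, 3:98, 4:9, 5:137, 6:27, 7:97, 8:81, 9:134, 10:86, 11:88, 12:101.
Giant-step multiplier: 85^(-13) ≡ 85^(156-13) = 85^143 ≡ 135 (mod 157).
Giant steps γ_i = 38·135^i mod 157: γ_0=38, γ_1=106, γ_2=23, γ_3=122, γ_4=142, γ_5=16, γ_6=119, γ_7=51, γ_8=134 (in table at j=9).
x = i·n + j = 8·13 + 9 = 113.
Check: 85^113 ≡ 38 (mod 157).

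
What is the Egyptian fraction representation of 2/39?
1/20 + 1/780

Greedy algorithm:
2/39: ceiling(39/2) = 20, use 1/20
1/780: ceiling(780/1) = 780, use 1/780
Result: 2/39 = 1/20 + 1/780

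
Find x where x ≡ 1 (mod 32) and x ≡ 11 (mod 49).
1089

Using Chinese Remainder Theorem:
M = 32 × 49 = 1568
M1 = 49, M2 = 32
y1 = 49^(-1) mod 32 = 17
y2 = 32^(-1) mod 49 = 23
x = (1×49×17 + 11×32×23) mod 1568 = 1089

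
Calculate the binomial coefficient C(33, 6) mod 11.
0

Using Lucas' theorem:
Write n=33 and k=6 in base 11:
n in base 11: [3, 0]
k in base 11: [0, 6]
C(33,6) mod 11 = ∏ C(n_i, k_i) mod 11
Digit binomials (mod 11): C(3,0) = 1; C(0,6) = 0 (k_i > n_i)
Product: 1 × 0 = 0 ≡ 0 (mod 11)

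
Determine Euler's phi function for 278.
138

278 = 2 × 139
φ(n) = n × ∏(1 - 1/p) for each prime p dividing n
φ(278) = 278 × (1 - 1/2) × (1 - 1/139) = 138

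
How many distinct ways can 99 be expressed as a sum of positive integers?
169229875

p(n) counts ways to write n as a sum of positive integers (order ignored).
Euler's pentagonal recurrence: p(k) = p(k-1) + p(k-2) - p(k-5) - p(k-7) + p(k-12) + p(k-15) - ... (offsets j(3j∓1)/2, signs ++--, p(0)=1, p(<0)=0).
DP table for k = 0..98: p(0)=1, p(1)=1, p(2)=2, p(3)=3, p(4)=5, p(5)=7, p(6)=11, p(7)=15, p(8)=22, p(9)=30, p(10)=42, p(11)=56, p(12)=77, p(13)=101, p(14)=135, p(15)=176, p(16)=231, p(17)=297, p(18)=385, p(19)=490, p(20)=627, p(21)=792, p(22)=1002, p(23)=1255, p(24)=1575, p(25)=1958, p(26)=2436, p(27)=3010, p(28)=3718, p(29)=4565, p(30)=5604, p(31)=6842, p(32)=8349, p(33)=10143, p(34)=12310, p(35)=14883, p(36)=17977, p(37)=21637, p(38)=26015, p(39)=31185, p(40)=37338, p(41)=44583, p(42)=53174, p(43)=63261, p(44)=75175, p(45)=89134, p(46)=105558, p(47)=124754, p(48)=147273, p(49)=173525, p(50)=204226, p(51)=239943, p(52)=281589, p(53)=329931, p(54)=386155, p(55)=451276, p(56)=526823, p(57)=614154, p(58)=715220, p(59)=831820, p(60)=966467, p(61)=1121505, p(62)=1300156, p(63)=1505499, p(64)=1741630, p(65)=2012558, p(66)=2323520, p(67)=2679689, p(68)=3087735, p(69)=3554345, p(70)=4087968, p(71)=4697205, p(72)=5392783, p(73)=6185689, p(74)=7089500, p(75)=8118264, p(76)=9289091, p(77)=10619863, p(78)=12132164, p(79)=13848650, p(80)=15796476, p(81)=18004327, p(82)=20506255, p(83)=23338469, p(84)=26543660, p(85)=30167357, p(86)=34262962, p(87)=38887673, p(88)=44108109, p(89)=49995925, p(90)=56634173, p(91)=64112359, p(92)=72533807, p(93)=82010177, p(94)=92669720, p(95)=104651419, p(96)=118114304, p(97)=133230930, p(98)=150198136.
Final step: p(99) = p(98) + p(97) - p(94) - p(92) + p(87) + p(84) - p(77) - p(73) + p(64) + p(59) - p(48) - p(42) + p(29) + p(22) - p(7)
= 150198136 + 133230930 - 92669720 - 72533807 + 38887673 + 26543660 - 10619863 - 6185689 + 1741630 + 831820 - 147273 - 53174 + 4565 + 1002 - 15
= 169229875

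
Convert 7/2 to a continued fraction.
[3; 2]

Euclidean algorithm steps:
7 = 3 × 2 + 1
2 = 2 × 1 + 0
Continued fraction: [3; 2]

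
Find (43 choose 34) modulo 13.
0

Using Lucas' theorem:
Write n=43 and k=34 in base 13:
n in base 13: [3, 4]
k in base 13: [2, 8]
C(43,34) mod 13 = ∏ C(n_i, k_i) mod 13
Digit binomials (mod 13): C(3,2) = 3; C(4,8) = 0 (k_i > n_i)
Product: 3 × 0 = 0 ≡ 0 (mod 13)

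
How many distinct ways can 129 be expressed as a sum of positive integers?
4835271870

p(n) counts ways to write n as a sum of positive integers (order ignored).
Euler's pentagonal recurrence: p(k) = p(k-1) + p(k-2) - p(k-5) - p(k-7) + p(k-12) + p(k-15) - ... (offsets j(3j∓1)/2, signs ++--, p(0)=1, p(<0)=0).
DP table for k = 0..128: p(0)=1, p(1)=1, p(2)=2, p(3)=3, p(4)=5, p(5)=7, p(6)=11, p(7)=15, p(8)=22, p(9)=30, p(10)=42, p(11)=56, p(12)=77, p(13)=101, p(14)=135, p(15)=176, p(16)=231, p(17)=297, p(18)=385, p(19)=490, p(20)=627, p(21)=792, p(22)=1002, p(23)=1255, p(24)=1575, p(25)=1958, p(26)=2436, p(27)=3010, p(28)=3718, p(29)=4565, p(30)=5604, p(31)=6842, p(32)=8349, p(33)=10143, p(34)=12310, p(35)=14883, p(36)=17977, p(37)=21637, p(38)=26015, p(39)=31185, p(40)=37338, p(41)=44583, p(42)=53174, p(43)=63261, p(44)=75175, p(45)=89134, p(46)=105558, p(47)=124754, p(48)=147273, p(49)=173525, p(50)=204226, p(51)=239943, p(52)=281589, p(53)=329931, p(54)=386155, p(55)=451276, p(56)=526823, p(57)=614154, p(58)=715220, p(59)=831820, p(60)=966467, p(61)=1121505, p(62)=1300156, p(63)=1505499, p(64)=1741630, p(65)=2012558, p(66)=2323520, p(67)=2679689, p(68)=3087735, p(69)=3554345, p(70)=4087968, p(71)=4697205, p(72)=5392783, p(73)=6185689, p(74)=7089500, p(75)=8118264, p(76)=9289091, p(77)=10619863, p(78)=12132164, p(79)=13848650, p(80)=15796476, p(81)=18004327, p(82)=20506255, p(83)=23338469, p(84)=26543660, p(85)=30167357, p(86)=34262962, p(87)=38887673, p(88)=44108109, p(89)=49995925, p(90)=56634173, p(91)=64112359, p(92)=72533807, p(93)=82010177, p(94)=92669720, p(95)=104651419, p(96)=118114304, p(97)=133230930, p(98)=150198136, p(99)=169229875, p(100)=190569292, p(101)=214481126, p(102)=241265379, p(103)=271248950, p(104)=304801365, p(105)=342325709, p(106)=384276336, p(107)=431149389, p(108)=483502844, p(109)=541946240, p(110)=607163746, p(111)=679903203, p(112)=761002156, p(113)=851376628, p(114)=952050665, p(115)=1064144451, p(116)=1188908248, p(117)=1327710076, p(118)=1482074143, p(119)=1653668665, p(120)=1844349560, p(121)=2056148051, p(122)=2291320912, p(123)=2552338241, p(124)=2841940500, p(125)=3163127352, p(126)=3519222692, p(127)=3913864295, p(128)=4351078600.
Final step: p(129) = p(128) + p(127) - p(124) - p(122) + p(117) + p(114) - p(107) - p(103) + p(94) + p(89) - p(78) - p(72) + p(59) + p(52) - p(37) - p(29) + p(12) + p(3)
= 4351078600 + 3913864295 - 2841940500 - 2291320912 + 1327710076 + 952050665 - 431149389 - 271248950 + 92669720 + 49995925 - 12132164 - 5392783 + 831820 + 281589 - 21637 - 4565 + 77 + 3
= 4835271870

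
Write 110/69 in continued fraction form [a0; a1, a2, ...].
[1; 1, 1, 2, 6, 2]

Euclidean algorithm steps:
110 = 1 × 69 + 41
69 = 1 × 41 + 28
41 = 1 × 28 + 13
28 = 2 × 13 + 2
13 = 6 × 2 + 1
2 = 2 × 1 + 0
Continued fraction: [1; 1, 1, 2, 6, 2]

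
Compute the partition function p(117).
1327710076

p(n) counts ways to write n as a sum of positive integers (order ignored).
Euler's pentagonal recurrence: p(k) = p(k-1) + p(k-2) - p(k-5) - p(k-7) + p(k-12) + p(k-15) - ... (offsets j(3j∓1)/2, signs ++--, p(0)=1, p(<0)=0).
DP table for k = 0..116: p(0)=1, p(1)=1, p(2)=2, p(3)=3, p(4)=5, p(5)=7, p(6)=11, p(7)=15, p(8)=22, p(9)=30, p(10)=42, p(11)=56, p(12)=77, p(13)=101, p(14)=135, p(15)=176, p(16)=231, p(17)=297, p(18)=385, p(19)=490, p(20)=627, p(21)=792, p(22)=1002, p(23)=1255, p(24)=1575, p(25)=1958, p(26)=2436, p(27)=3010, p(28)=3718, p(29)=4565, p(30)=5604, p(31)=6842, p(32)=8349, p(33)=10143, p(34)=12310, p(35)=14883, p(36)=17977, p(37)=21637, p(38)=26015, p(39)=31185, p(40)=37338, p(41)=44583, p(42)=53174, p(43)=63261, p(44)=75175, p(45)=89134, p(46)=105558, p(47)=124754, p(48)=147273, p(49)=173525, p(50)=204226, p(51)=239943, p(52)=281589, p(53)=329931, p(54)=386155, p(55)=451276, p(56)=526823, p(57)=614154, p(58)=715220, p(59)=831820, p(60)=966467, p(61)=1121505, p(62)=1300156, p(63)=1505499, p(64)=1741630, p(65)=2012558, p(66)=2323520, p(67)=2679689, p(68)=3087735, p(69)=3554345, p(70)=4087968, p(71)=4697205, p(72)=5392783, p(73)=6185689, p(74)=7089500, p(75)=8118264, p(76)=9289091, p(77)=10619863, p(78)=12132164, p(79)=13848650, p(80)=15796476, p(81)=18004327, p(82)=20506255, p(83)=23338469, p(84)=26543660, p(85)=30167357, p(86)=34262962, p(87)=38887673, p(88)=44108109, p(89)=49995925, p(90)=56634173, p(91)=64112359, p(92)=72533807, p(93)=82010177, p(94)=92669720, p(95)=104651419, p(96)=118114304, p(97)=133230930, p(98)=150198136, p(99)=169229875, p(100)=190569292, p(101)=214481126, p(102)=241265379, p(103)=271248950, p(104)=304801365, p(105)=342325709, p(106)=384276336, p(107)=431149389, p(108)=483502844, p(109)=541946240, p(110)=607163746, p(111)=679903203, p(112)=761002156, p(113)=851376628, p(114)=952050665, p(115)=1064144451, p(116)=1188908248.
Final step: p(117) = p(116) + p(115) - p(112) - p(110) + p(105) + p(102) - p(95) - p(91) + p(82) + p(77) - p(66) - p(60) + p(47) + p(40) - p(25) - p(17) + p(0)
= 1188908248 + 1064144451 - 761002156 - 607163746 + 342325709 + 241265379 - 104651419 - 64112359 + 20506255 + 10619863 - 2323520 - 966467 + 124754 + 37338 - 1958 - 297 + 1
= 1327710076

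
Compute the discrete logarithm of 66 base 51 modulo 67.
33

Baby-step giant-step with step n = ⌈√67⌉ = 9.
Baby steps 51^j mod 67 (j:value) for j=0..8: 0:1, 1:51, 2:55, 3:58, 4:10, 5:41, 6:14, 7:44, 8:33.
Giant-step multiplier: 51^(-9) ≡ 51^(66-9) = 51^57 ≡ 42 (mod 67).
Giant steps γ_i = 66·42^i mod 67: γ_0=66, γ_1=25, γ_2=45, γ_3=14 (in table at j=6).
x = i·n + j = 3·9 + 6 = 33.
Check: 51^33 ≡ 66 (mod 67).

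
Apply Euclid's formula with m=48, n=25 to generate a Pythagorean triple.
(1679, 2400, 2929)

Euclid's formula: a = m² - n², b = 2mn, c = m² + n²
m = 48, n = 25
a = 48² - 25² = 2304 - 625 = 1679
b = 2 × 48 × 25 = 2400
c = 48² + 25² = 2304 + 625 = 2929
Verification: 1679² + 2400² = 2819041 + 5760000 = 8579041 = 2929² ✓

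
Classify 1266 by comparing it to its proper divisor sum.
abundant

Proper divisors of 1266: sum = 1 + 2 + 3 + 6 + 211 + 422 + 633 = 1278
Since 1278 > 1266, 1266 is abundant.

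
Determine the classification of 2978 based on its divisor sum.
deficient

Proper divisors of 2978: sum = 1 + 2 + 1489 = 1492
Since 1492 < 2978, 2978 is deficient.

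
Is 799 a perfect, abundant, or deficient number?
deficient

Proper divisors of 799: sum = 1 + 17 + 47 = 65
Since 65 < 799, 799 is deficient.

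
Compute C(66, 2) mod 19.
17

Using Lucas' theorem:
Write n=66 and k=2 in base 19:
n in base 19: [3, 9]
k in base 19: [0, 2]
C(66,2) mod 19 = ∏ C(n_i, k_i) mod 19
Digit binomials (mod 19): C(3,0) = 1; C(9,2) = 36 ≡ 17
Product: 1 × 17 = 17 ≡ 17 (mod 19)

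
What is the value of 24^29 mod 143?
72

Repeated squaring. Binary of 29 = 11101.
24^1 ≡ 24 (mod 143); 24^2 ≡ 4 (mod 143); 24^4 ≡ 16 (mod 143); 24^8 ≡ 113 (mod 143); 24^16 ≡ 42 (mod 143)
24^29 = 24^1 × 24^4 × 24^8 × 24^16 ≡ 72 (mod 143)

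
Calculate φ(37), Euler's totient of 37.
36

37 = 37
φ(n) = n × ∏(1 - 1/p) for each prime p dividing n
φ(37) = 37 × (1 - 1/37) = 36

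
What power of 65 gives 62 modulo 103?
95

Baby-step giant-step with step n = ⌈√103⌉ = 11.
Baby steps 65^j mod 103 (j:value) for j=0..10: 0:1, 1:65, 2:2, 3:27, 4:4, 5:54, 6:8, 7:5, 8:16, 9:10, 10:32.
Giant-step multiplier: 65^(-11) ≡ 65^(102-11) = 65^91 ≡ 67 (mod 103).
Giant steps γ_i = 62·67^i mod 103: γ_0=62, γ_1=34, γ_2=12, γ_3=83, γ_4=102, γ_5=36, γ_6=43, γ_7=100, γ_8=5 (in table at j=7).
x = i·n + j = 8·11 + 7 = 95.
Check: 65^95 ≡ 62 (mod 103).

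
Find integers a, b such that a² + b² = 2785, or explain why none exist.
9² + 52² (a=9, b=52)

Factorization: 2785 = 5 × 557
By Fermat: n is sum of two squares iff every prime p ≡ 3 (mod 4) appears to even power.
All primes ≡ 3 (mod 4) appear to even power.
Search a = 0, 1, 2, … for 2785 - a² a perfect square: first hit at a = 9: 2785 - 81 = 2704 = 52².
2785 = 9² + 52² = 81 + 2704 ✓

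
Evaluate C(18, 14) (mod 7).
1

Using Lucas' theorem:
Write n=18 and k=14 in base 7:
n in base 7: [2, 4]
k in base 7: [2, 0]
C(18,14) mod 7 = ∏ C(n_i, k_i) mod 7
Digit binomials (mod 7): C(2,2) = 1; C(4,0) = 1
Product: 1 × 1 = 1 ≡ 1 (mod 7)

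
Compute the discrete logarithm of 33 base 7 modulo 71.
57

Baby-step giant-step with step n = ⌈√71⌉ = 9.
Baby steps 7^j mod 71 (j:value) for j=0..8: 0:1, 1:7, 2:49, 3:59, 4:58, 5:51, 6:2, 7:14, 8:27.
Giant-step multiplier: 7^(-9) ≡ 7^(70-9) = 7^61 ≡ 68 (mod 71).
Giant steps γ_i = 33·68^i mod 71: γ_0=33, γ_1=43, γ_2=13, γ_3=32, γ_4=46, γ_5=4, γ_6=59 (in table at j=3).
x = i·n + j = 6·9 + 3 = 57.
Check: 7^57 ≡ 33 (mod 71).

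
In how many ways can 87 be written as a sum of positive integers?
38887673

p(n) counts ways to write n as a sum of positive integers (order ignored).
Euler's pentagonal recurrence: p(k) = p(k-1) + p(k-2) - p(k-5) - p(k-7) + p(k-12) + p(k-15) - ... (offsets j(3j∓1)/2, signs ++--, p(0)=1, p(<0)=0).
DP table for k = 0..86: p(0)=1, p(1)=1, p(2)=2, p(3)=3, p(4)=5, p(5)=7, p(6)=11, p(7)=15, p(8)=22, p(9)=30, p(10)=42, p(11)=56, p(12)=77, p(13)=101, p(14)=135, p(15)=176, p(16)=231, p(17)=297, p(18)=385, p(19)=490, p(20)=627, p(21)=792, p(22)=1002, p(23)=1255, p(24)=1575, p(25)=1958, p(26)=2436, p(27)=3010, p(28)=3718, p(29)=4565, p(30)=5604, p(31)=6842, p(32)=8349, p(33)=10143, p(34)=12310, p(35)=14883, p(36)=17977, p(37)=21637, p(38)=26015, p(39)=31185, p(40)=37338, p(41)=44583, p(42)=53174, p(43)=63261, p(44)=75175, p(45)=89134, p(46)=105558, p(47)=124754, p(48)=147273, p(49)=173525, p(50)=204226, p(51)=239943, p(52)=281589, p(53)=329931, p(54)=386155, p(55)=451276, p(56)=526823, p(57)=614154, p(58)=715220, p(59)=831820, p(60)=966467, p(61)=1121505, p(62)=1300156, p(63)=1505499, p(64)=1741630, p(65)=2012558, p(66)=2323520, p(67)=2679689, p(68)=3087735, p(69)=3554345, p(70)=4087968, p(71)=4697205, p(72)=5392783, p(73)=6185689, p(74)=7089500, p(75)=8118264, p(76)=9289091, p(77)=10619863, p(78)=12132164, p(79)=13848650, p(80)=15796476, p(81)=18004327, p(82)=20506255, p(83)=23338469, p(84)=26543660, p(85)=30167357, p(86)=34262962.
Final step: p(87) = p(86) + p(85) - p(82) - p(80) + p(75) + p(72) - p(65) - p(61) + p(52) + p(47) - p(36) - p(30) + p(17) + p(10)
= 34262962 + 30167357 - 20506255 - 15796476 + 8118264 + 5392783 - 2012558 - 1121505 + 281589 + 124754 - 17977 - 5604 + 297 + 42
= 38887673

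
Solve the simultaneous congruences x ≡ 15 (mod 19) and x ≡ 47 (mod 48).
623

Using Chinese Remainder Theorem:
M = 19 × 48 = 912
M1 = 48, M2 = 19
y1 = 48^(-1) mod 19 = 2
y2 = 19^(-1) mod 48 = 43
x = (15×48×2 + 47×19×43) mod 912 = 623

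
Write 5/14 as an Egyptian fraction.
1/3 + 1/42

Greedy algorithm:
5/14: ceiling(14/5) = 3, use 1/3
1/42: ceiling(42/1) = 42, use 1/42
Result: 5/14 = 1/3 + 1/42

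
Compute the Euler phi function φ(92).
44

92 = 2^2 × 23
φ(n) = n × ∏(1 - 1/p) for each prime p dividing n
φ(92) = 92 × (1 - 1/2) × (1 - 1/23) = 44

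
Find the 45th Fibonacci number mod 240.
50

Matrix identity: Q^n = [[F_(n+1), F_n], [F_n, F_(n-1)]] with Q = [[1,1],[1,0]].
n = 45 = 101101₂. Square-and-multiply, entries mod 240:
Q^1 = [[1,1],[1,0]]
Q^2 = (Q^1)² = [[2,1],[1,1]]
Q^5 = (Q^2)²·Q = [[8,5],[5,3]]
Q^11 = (Q^5)²·Q = [[144,89],[89,55]]
Q^22 = (Q^11)² = [[97,191],[191,146]]
Q^45 = (Q^22)²·Q = [[143,50],[50,93]]
F_45 mod 240 = Q^45[0][1] = 50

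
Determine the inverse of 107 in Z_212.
107

gcd(107, 212) = 1, so the inverse exists.
Extended Euclidean algorithm on (212, 107):
212 = 1 × 107 + 105  ⟹  105 = (1)·212 + (-1)·107
107 = 1 × 105 + 2  ⟹  2 = (-1)·212 + (2)·107
105 = 52 × 2 + 1  ⟹  1 = (53)·212 + (-105)·107
So (-105)·107 ≡ 1 (mod 212), i.e. 107^(-1) ≡ -105 ≡ 107 (mod 212).
Check: 107 × 107 = 11449 ≡ 1 (mod 212)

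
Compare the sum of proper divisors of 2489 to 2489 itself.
deficient

Proper divisors of 2489: sum = 1 + 19 + 131 = 151
Since 151 < 2489, 2489 is deficient.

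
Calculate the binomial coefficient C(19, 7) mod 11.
8

Using Lucas' theorem:
Write n=19 and k=7 in base 11:
n in base 11: [1, 8]
k in base 11: [0, 7]
C(19,7) mod 11 = ∏ C(n_i, k_i) mod 11
Digit binomials (mod 11): C(1,0) = 1; C(8,7) = 8
Product: 1 × 8 = 8 ≡ 8 (mod 11)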